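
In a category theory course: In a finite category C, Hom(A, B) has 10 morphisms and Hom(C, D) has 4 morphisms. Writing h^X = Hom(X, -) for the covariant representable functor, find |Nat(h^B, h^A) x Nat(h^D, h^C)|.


By the Yoneda lemma, Nat(h^B, h^A) is isomorphic to Hom(A, B),
so |Nat(h^B, h^A)| = |Hom(A, B)| and |Nat(h^D, h^C)| = |Hom(C, D)|.
|Hom(A, B)| = 10, |Hom(C, D)| = 4.
|Nat(h^B, h^A) x Nat(h^D, h^C)| = 10 * 4 = 40

40


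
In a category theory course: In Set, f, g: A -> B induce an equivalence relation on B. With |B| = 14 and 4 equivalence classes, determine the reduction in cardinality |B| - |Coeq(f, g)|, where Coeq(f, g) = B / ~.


The coequalizer Coeq(f, g) = B / ~ has one element per equivalence class.
|B| = 14, |Coeq(f, g)| = 4.
|B| - |Coeq(f, g)| = 14 - 4 = 10.

10


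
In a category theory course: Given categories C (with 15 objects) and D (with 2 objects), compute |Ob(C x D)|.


The product category C x D has objects that are pairs (c, d).
Number of pairs = |Ob(C)| * |Ob(D)| = 15 * 2 = 30

30


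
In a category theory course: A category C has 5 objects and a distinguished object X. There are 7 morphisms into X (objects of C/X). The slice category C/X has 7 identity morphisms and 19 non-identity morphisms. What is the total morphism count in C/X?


In the slice category C/X, objects are morphisms to X.
Identity morphisms: 7 (one per object of C/X).
Non-identity morphisms: 19.
Total = 7 + 19 = 26

26


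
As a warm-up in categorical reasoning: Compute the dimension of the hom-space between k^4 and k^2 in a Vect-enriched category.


In Vect-enriched categories, Hom(k^n, k^m) is the space of m x n matrices.
dim(Hom(k^4, k^2)) = 2 * 4 = 8

8


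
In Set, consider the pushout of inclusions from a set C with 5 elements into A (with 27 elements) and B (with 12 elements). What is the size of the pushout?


The pushout A +_C B identifies the images of C in A and B.
|A +_C B| = |A| + |B| - |C| (for injections).
= 27 + 12 - 5 = 34

34


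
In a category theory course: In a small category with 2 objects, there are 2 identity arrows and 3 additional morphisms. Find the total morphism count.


Each object has an identity morphism, giving 2 identities.
Adding the 3 non-identity morphisms:
Total = 2 + 3 = 5

5


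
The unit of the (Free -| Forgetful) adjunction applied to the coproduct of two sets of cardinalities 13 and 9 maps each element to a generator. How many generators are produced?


The unit eta_X: X -> U(F(X)) of the Free-Forgetful adjunction
maps each element of X to a generator of F(X). For X = S + T (disjoint
union in Set), |S + T| = |S| + |T|.
Total mappings = 13 + 9 = 22.

22


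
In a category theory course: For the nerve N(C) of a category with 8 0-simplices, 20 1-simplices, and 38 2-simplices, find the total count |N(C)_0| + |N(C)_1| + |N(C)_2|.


The 2-skeleton of the nerve N(C) consists of simplices in dimensions 0, 1, 2:
  |N(C)_0| = 8 (objects)
  |N(C)_1| = 20 (morphisms)
  |N(C)_2| = 38 (composable pairs)
Total = 8 + 20 + 38 = 66

66


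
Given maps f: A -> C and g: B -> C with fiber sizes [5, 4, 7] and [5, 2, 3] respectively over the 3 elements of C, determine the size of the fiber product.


The pullback A x_C B consists of pairs (a, b) with f(a) = g(b).
For each element c in C, the fiber product has |f^-1(c)| * |g^-1(c)| elements.
Summing over C: 5 * 5 + 4 * 2 + 7 * 3
= 25 + 8 + 21 = 54

54


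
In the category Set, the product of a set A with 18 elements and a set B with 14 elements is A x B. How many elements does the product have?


In Set, the product A x B is the Cartesian product.
By the universal property, |A x B| = |A| * |B|.
|A x B| = 18 * 14 = 252

252


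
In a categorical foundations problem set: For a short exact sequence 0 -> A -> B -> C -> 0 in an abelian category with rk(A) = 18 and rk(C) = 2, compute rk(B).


For a short exact sequence 0 -> A -> B -> C -> 0,
rank is additive: rank(B) = rank(A) + rank(C).
rank(B) = 18 + 2 = 20

20


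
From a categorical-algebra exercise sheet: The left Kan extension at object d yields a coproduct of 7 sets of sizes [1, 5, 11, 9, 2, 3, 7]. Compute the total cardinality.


Pointwise, the left Kan extension (Lan_F H)(d) is the colimit, indexed
by the comma category (F downarrow d), of H composed with the
projection (F downarrow d) -> C. Here that colimit is given
as a coproduct (disjoint union) of sets, so its cardinality is the
sum of the sizes of the summands.
Coproduct of sets with sizes: 1 + 5 + 11 + 9 + 2 + 3 + 7
= 38

38


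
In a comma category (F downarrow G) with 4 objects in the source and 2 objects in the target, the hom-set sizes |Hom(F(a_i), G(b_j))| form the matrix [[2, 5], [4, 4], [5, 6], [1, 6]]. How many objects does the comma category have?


Objects of (F downarrow G) are triples (a, b, h: F(a)->G(b)).
The count equals the sum of all entries in the hom-matrix.
sum(row 0) = 7
sum(row 1) = 8
sum(row 2) = 11
sum(row 3) = 7
Grand total = 33

33


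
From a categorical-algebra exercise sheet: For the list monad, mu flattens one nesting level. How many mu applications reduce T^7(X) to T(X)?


Each application of mu: T^2 -> T removes one layer of nesting.
Starting at depth 7 (i.e., T^7(X)), we need to reach T(X).
Number of mu applications = 7 - 1 = 6

6


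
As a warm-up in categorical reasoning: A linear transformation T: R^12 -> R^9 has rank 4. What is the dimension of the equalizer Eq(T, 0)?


The equalizer of f and the zero map is ker(f).
By the rank-nullity theorem: dim(ker(f)) = dim(domain) - rank(f).
dim(ker(f)) = 12 - 4 = 8

8


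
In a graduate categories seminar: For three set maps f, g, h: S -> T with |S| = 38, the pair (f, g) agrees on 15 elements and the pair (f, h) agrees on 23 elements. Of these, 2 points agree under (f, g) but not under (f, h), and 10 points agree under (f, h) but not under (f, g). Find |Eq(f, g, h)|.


Eq(f, g, h) is the triple-agreement set: points in S where all three
maps take the same value. Using inclusion-exclusion on the pairwise data:
Pair (f, g) agrees on 15 points; pair (f, h) on 23 points.
Points agreeing under (f, g) but not (f, h) = 2; under (f, h) but not (f, g) = 10.
Triple-agreement = agreement-in-(f, g) minus points that agree under (f, g) but not (f, h):
|Eq(f, g, h)| = 15 - 2 = 13
(cross-check via (f, h): 23 - 10 = 13.)

13


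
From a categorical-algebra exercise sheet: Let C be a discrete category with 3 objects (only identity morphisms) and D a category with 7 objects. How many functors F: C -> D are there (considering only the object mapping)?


A functor from a discrete category C to D is determined by
where each object maps. Each of the 3 objects of C can map
to any of the 7 objects of D independently.
Number of functors = 7^3 = 343

343


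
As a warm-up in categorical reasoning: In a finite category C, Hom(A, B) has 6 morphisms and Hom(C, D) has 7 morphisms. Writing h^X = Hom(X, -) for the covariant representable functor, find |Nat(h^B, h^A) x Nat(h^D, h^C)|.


By the Yoneda lemma, Nat(h^B, h^A) is isomorphic to Hom(A, B),
so |Nat(h^B, h^A)| = |Hom(A, B)| and |Nat(h^D, h^C)| = |Hom(C, D)|.
|Hom(A, B)| = 6, |Hom(C, D)| = 7.
|Nat(h^B, h^A) x Nat(h^D, h^C)| = 6 * 7 = 42

42


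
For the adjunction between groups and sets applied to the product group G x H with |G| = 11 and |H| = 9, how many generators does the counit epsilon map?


The counit epsilon_K: F(U(K)) -> K of the Free-Forgetful adjunction
maps |K| generators of F(U(K)) into K. For K = G x H (the product group),
|G x H| = |G| * |H|.
Total generators mapped = 11 * 9 = 99.

99


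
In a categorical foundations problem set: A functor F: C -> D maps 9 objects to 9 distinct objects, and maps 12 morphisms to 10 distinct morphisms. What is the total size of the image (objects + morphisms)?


The image of F consists of distinct objects and distinct morphisms.
|Im(F)| on objects = 9
|Im(F)| on morphisms = 10
Total image cardinality = 9 + 10 = 19

19


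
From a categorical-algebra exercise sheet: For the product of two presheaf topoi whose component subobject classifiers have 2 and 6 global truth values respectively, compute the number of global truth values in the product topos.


In a product of presheaf topoi E_1 x E_2, the subobject classifier
is Omega = Omega_1 x Omega_2 (componentwise), so
|Omega(top)| = |Omega_1(top_1)| * |Omega_2(top_2)|.
= 2 * 6 = 12.

12


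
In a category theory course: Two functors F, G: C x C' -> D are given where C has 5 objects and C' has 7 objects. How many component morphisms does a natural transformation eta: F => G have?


A natural transformation eta: F => G assigns one component morphism per
object of the domain category.
The domain is the product category C x C', so
|Ob(C x C')| = |Ob(C)| * |Ob(C')| = 5 * 7 = 35.
Therefore eta has 35 component morphisms.

35


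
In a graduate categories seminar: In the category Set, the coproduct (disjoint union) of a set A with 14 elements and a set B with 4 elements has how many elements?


In Set, the coproduct A + B is the disjoint union.
|A + B| = |A| + |B| = 14 + 4 = 18

18


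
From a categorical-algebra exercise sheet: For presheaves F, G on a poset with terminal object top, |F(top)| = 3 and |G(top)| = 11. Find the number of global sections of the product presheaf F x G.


Global sections of a presheaf on a poset with terminal top satisfy
Gamma(H) ~ H(top). Presheaves admit pointwise products, so
(F x G)(top) = F(top) x G(top) (Cartesian product).
|Gamma(F x G)| = |F(top)| * |G(top)| = 3 * 11 = 33.

33


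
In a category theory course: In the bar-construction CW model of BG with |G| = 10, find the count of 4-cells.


In the bar-construction CW model of BG, the n-cells are indexed by
n-tuples [g_1|...|g_n] of non-identity elements of G (degenerate
simplices with some g_i = e do not contribute cells), so there are
(|G| - 1)^n n-cells.
For dim = 4 with |G| = 10:
cells = (10 - 1)^4 = 9^4 = 6561

6561


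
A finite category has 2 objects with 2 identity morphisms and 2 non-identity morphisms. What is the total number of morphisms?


Each object has an identity morphism, giving 2 identities.
Adding the 2 non-identity morphisms:
Total = 2 + 2 = 4

4


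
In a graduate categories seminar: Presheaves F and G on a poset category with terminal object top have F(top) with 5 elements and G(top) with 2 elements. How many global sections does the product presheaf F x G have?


Global sections of a presheaf on a poset with terminal top satisfy
Gamma(H) ~ H(top). Presheaves admit pointwise products, so
(F x G)(top) = F(top) x G(top) (Cartesian product).
|Gamma(F x G)| = |F(top)| * |G(top)| = 5 * 2 = 10.

10


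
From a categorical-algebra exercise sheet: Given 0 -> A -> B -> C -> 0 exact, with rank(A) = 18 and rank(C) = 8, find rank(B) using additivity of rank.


For a short exact sequence 0 -> A -> B -> C -> 0,
rank is additive: rank(B) = rank(A) + rank(C).
rank(B) = 18 + 8 = 26

26


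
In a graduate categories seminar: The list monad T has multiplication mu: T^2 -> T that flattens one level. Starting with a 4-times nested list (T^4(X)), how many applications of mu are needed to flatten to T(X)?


Each application of mu: T^2 -> T removes one layer of nesting.
Starting at depth 4 (i.e., T^4(X)), we need to reach T(X).
Number of mu applications = 4 - 1 = 3

3


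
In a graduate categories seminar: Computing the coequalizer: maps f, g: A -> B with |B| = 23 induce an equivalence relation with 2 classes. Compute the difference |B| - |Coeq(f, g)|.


The coequalizer Coeq(f, g) = B / ~ has one element per equivalence class.
|B| = 23, |Coeq(f, g)| = 2.
|B| - |Coeq(f, g)| = 23 - 2 = 21.

21


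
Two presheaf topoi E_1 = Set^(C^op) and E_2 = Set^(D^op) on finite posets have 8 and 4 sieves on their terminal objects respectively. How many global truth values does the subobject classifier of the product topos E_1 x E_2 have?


In a product of presheaf topoi E_1 x E_2, the subobject classifier
is Omega = Omega_1 x Omega_2 (componentwise), so
|Omega(top)| = |Omega_1(top_1)| * |Omega_2(top_2)|.
= 8 * 4 = 32.

32


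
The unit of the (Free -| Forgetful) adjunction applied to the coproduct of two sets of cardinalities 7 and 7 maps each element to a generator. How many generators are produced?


The unit eta_X: X -> U(F(X)) of the Free-Forgetful adjunction
maps each element of X to a generator of F(X). For X = S + T (disjoint
union in Set), |S + T| = |S| + |T|.
Total mappings = 7 + 7 = 14.

14


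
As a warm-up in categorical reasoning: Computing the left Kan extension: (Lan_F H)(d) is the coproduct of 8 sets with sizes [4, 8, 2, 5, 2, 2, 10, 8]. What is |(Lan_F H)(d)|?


Pointwise, the left Kan extension (Lan_F H)(d) is the colimit, indexed
by the comma category (F downarrow d), of H composed with the
projection (F downarrow d) -> C. Here that colimit is given
as a coproduct (disjoint union) of sets, so its cardinality is the
sum of the sizes of the summands.
Coproduct of sets with sizes: 4 + 8 + 2 + 5 + 2 + 2 + 10 + 8
= 41

41


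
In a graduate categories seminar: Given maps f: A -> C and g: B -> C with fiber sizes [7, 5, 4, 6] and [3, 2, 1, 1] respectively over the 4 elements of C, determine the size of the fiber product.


The pullback A x_C B consists of pairs (a, b) with f(a) = g(b).
For each element c in C, the fiber product has |f^-1(c)| * |g^-1(c)| elements.
Summing over C: 7 * 3 + 5 * 2 + 4 * 1 + 6 * 1
= 21 + 10 + 4 + 6 = 41

41


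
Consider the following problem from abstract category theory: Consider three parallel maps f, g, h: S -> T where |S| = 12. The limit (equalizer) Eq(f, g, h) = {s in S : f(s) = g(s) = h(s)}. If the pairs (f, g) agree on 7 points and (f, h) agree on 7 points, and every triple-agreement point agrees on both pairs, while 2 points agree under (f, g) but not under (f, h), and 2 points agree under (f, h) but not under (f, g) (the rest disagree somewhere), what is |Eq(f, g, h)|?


Eq(f, g, h) is the triple-agreement set: points in S where all three
maps take the same value. Using inclusion-exclusion on the pairwise data:
Pair (f, g) agrees on 7 points; pair (f, h) on 7 points.
Points agreeing under (f, g) but not (f, h) = 2; under (f, h) but not (f, g) = 2.
Triple-agreement = agreement-in-(f, g) minus points that agree under (f, g) but not (f, h):
|Eq(f, g, h)| = 7 - 2 = 5
(cross-check via (f, h): 7 - 2 = 5.)

5


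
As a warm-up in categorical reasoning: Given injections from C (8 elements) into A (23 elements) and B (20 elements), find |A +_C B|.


The pushout A +_C B identifies the images of C in A and B.
|A +_C B| = |A| + |B| - |C| (for injections).
= 23 + 20 - 8 = 35

35


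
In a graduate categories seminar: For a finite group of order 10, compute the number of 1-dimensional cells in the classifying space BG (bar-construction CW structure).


In the bar-construction CW model of BG, the n-cells are indexed by
n-tuples [g_1|...|g_n] of non-identity elements of G (degenerate
simplices with some g_i = e do not contribute cells), so there are
(|G| - 1)^n n-cells.
For dim = 1 with |G| = 10:
cells = (10 - 1)^1 = 9^1 = 9

9


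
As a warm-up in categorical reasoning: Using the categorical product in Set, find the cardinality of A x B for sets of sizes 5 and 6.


In Set, the product A x B is the Cartesian product.
By the universal property, |A x B| = |A| * |B|.
|A x B| = 5 * 6 = 30

30


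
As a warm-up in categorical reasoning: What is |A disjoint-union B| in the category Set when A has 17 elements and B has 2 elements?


In Set, the coproduct A + B is the disjoint union.
|A + B| = |A| + |B| = 17 + 2 = 19

19


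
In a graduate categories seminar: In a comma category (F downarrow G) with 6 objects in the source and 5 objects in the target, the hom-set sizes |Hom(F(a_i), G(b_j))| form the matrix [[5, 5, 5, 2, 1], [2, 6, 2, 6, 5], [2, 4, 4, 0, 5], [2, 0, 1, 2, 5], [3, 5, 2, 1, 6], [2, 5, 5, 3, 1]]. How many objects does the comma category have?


Objects of (F downarrow G) are triples (a, b, h: F(a)->G(b)).
The count equals the sum of all entries in the hom-matrix.
sum(row 0) = 18
sum(row 1) = 21
sum(row 2) = 15
sum(row 3) = 10
sum(row 4) = 17
sum(row 5) = 16
Grand total = 97

97


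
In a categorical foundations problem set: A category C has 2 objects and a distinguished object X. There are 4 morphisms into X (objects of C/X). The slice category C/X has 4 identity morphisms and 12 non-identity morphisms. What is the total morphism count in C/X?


In the slice category C/X, objects are morphisms to X.
Identity morphisms: 4 (one per object of C/X).
Non-identity morphisms: 12.
Total = 4 + 12 = 16

16


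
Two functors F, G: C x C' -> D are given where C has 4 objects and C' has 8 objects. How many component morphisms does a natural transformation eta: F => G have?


A natural transformation eta: F => G assigns one component morphism per
object of the domain category.
The domain is the product category C x C', so
|Ob(C x C')| = |Ob(C)| * |Ob(C')| = 4 * 8 = 32.
Therefore eta has 32 component morphisms.

32


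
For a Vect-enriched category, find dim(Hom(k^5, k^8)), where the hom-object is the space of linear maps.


In Vect-enriched categories, Hom(k^n, k^m) is the space of m x n matrices.
dim(Hom(k^5, k^8)) = 8 * 5 = 40

40


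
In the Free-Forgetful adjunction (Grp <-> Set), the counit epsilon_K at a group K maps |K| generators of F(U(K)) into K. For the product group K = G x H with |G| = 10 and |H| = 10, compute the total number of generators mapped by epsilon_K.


The counit epsilon_K: F(U(K)) -> K of the Free-Forgetful adjunction
maps |K| generators of F(U(K)) into K. For K = G x H (the product group),
|G x H| = |G| * |H|.
Total generators mapped = 10 * 10 = 100.

100


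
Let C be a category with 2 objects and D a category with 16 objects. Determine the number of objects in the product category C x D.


The product category C x D has objects that are pairs (c, d).
Number of pairs = |Ob(C)| * |Ob(D)| = 2 * 16 = 32

32


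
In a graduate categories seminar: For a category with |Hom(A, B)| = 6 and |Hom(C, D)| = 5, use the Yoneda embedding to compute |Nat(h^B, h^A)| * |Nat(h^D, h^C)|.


By the Yoneda lemma, Nat(h^B, h^A) is isomorphic to Hom(A, B),
so |Nat(h^B, h^A)| = |Hom(A, B)| and |Nat(h^D, h^C)| = |Hom(C, D)|.
|Hom(A, B)| = 6, |Hom(C, D)| = 5.
|Nat(h^B, h^A) x Nat(h^D, h^C)| = 6 * 5 = 30

30


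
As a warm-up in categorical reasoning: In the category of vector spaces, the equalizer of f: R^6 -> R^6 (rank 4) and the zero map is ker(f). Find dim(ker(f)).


The equalizer of f and the zero map is ker(f).
By the rank-nullity theorem: dim(ker(f)) = dim(domain) - rank(f).
dim(ker(f)) = 6 - 4 = 2

2


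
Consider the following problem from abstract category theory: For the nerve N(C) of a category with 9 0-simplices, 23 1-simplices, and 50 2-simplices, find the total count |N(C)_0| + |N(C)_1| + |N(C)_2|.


The 2-skeleton of the nerve N(C) consists of simplices in dimensions 0, 1, 2:
  |N(C)_0| = 9 (objects)
  |N(C)_1| = 23 (morphisms)
  |N(C)_2| = 50 (composable pairs)
Total = 9 + 23 + 50 = 82

82


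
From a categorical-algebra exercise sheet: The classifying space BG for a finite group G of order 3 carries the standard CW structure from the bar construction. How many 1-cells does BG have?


In the bar-construction CW model of BG, the n-cells are indexed by
n-tuples [g_1|...|g_n] of non-identity elements of G (degenerate
simplices with some g_i = e do not contribute cells), so there are
(|G| - 1)^n n-cells.
For dim = 1 with |G| = 3:
cells = (3 - 1)^1 = 2^1 = 2

2


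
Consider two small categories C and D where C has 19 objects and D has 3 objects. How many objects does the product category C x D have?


The product category C x D has objects that are pairs (c, d).
Number of pairs = |Ob(C)| * |Ob(D)| = 19 * 3 = 57

57


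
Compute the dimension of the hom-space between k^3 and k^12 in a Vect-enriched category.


In Vect-enriched categories, Hom(k^n, k^m) is the space of m x n matrices.
dim(Hom(k^3, k^12)) = 12 * 3 = 36

36


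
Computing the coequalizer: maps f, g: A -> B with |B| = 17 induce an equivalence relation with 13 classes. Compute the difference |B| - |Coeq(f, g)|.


The coequalizer Coeq(f, g) = B / ~ has one element per equivalence class.
|B| = 17, |Coeq(f, g)| = 13.
|B| - |Coeq(f, g)| = 17 - 13 = 4.

4


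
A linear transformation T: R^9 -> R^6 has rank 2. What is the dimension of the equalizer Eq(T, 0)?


The equalizer of f and the zero map is ker(f).
By the rank-nullity theorem: dim(ker(f)) = dim(domain) - rank(f).
dim(ker(f)) = 9 - 2 = 7

7


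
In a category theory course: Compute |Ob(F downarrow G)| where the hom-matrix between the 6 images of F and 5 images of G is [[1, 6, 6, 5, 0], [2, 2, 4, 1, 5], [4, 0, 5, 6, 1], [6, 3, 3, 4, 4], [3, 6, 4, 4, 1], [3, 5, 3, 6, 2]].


Objects of (F downarrow G) are triples (a, b, h: F(a)->G(b)).
The count equals the sum of all entries in the hom-matrix.
sum(row 0) = 18
sum(row 1) = 14
sum(row 2) = 16
sum(row 3) = 20
sum(row 4) = 18
sum(row 5) = 19
Grand total = 105

105


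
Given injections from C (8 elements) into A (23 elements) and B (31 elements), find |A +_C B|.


The pushout A +_C B identifies the images of C in A and B.
|A +_C B| = |A| + |B| - |C| (for injections).
= 23 + 31 - 8 = 46

46


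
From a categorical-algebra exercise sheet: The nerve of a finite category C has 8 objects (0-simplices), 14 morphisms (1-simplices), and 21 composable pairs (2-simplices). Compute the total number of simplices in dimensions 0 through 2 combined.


The 2-skeleton of the nerve N(C) consists of simplices in dimensions 0, 1, 2:
  |N(C)_0| = 8 (objects)
  |N(C)_1| = 14 (morphisms)
  |N(C)_2| = 21 (composable pairs)
Total = 8 + 14 + 21 = 43

43


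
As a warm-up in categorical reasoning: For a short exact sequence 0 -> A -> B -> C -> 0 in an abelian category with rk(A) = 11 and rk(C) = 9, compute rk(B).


For a short exact sequence 0 -> A -> B -> C -> 0,
rank is additive: rank(B) = rank(A) + rank(C).
rank(B) = 11 + 9 = 20

20


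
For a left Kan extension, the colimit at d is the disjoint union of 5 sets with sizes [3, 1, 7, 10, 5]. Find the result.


Pointwise, the left Kan extension (Lan_F H)(d) is the colimit, indexed
by the comma category (F downarrow d), of H composed with the
projection (F downarrow d) -> C. Here that colimit is given
as a coproduct (disjoint union) of sets, so its cardinality is the
sum of the sizes of the summands.
Coproduct of sets with sizes: 3 + 1 + 7 + 10 + 5
= 26

26


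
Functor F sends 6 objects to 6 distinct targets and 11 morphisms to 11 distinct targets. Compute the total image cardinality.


The image of F consists of distinct objects and distinct morphisms.
|Im(F)| on objects = 6
|Im(F)| on morphisms = 11
Total image cardinality = 6 + 11 = 17

17


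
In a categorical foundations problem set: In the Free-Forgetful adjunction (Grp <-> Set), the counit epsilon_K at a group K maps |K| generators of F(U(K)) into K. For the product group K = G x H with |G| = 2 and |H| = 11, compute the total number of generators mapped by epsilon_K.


The counit epsilon_K: F(U(K)) -> K of the Free-Forgetful adjunction
maps |K| generators of F(U(K)) into K. For K = G x H (the product group),
|G x H| = |G| * |H|.
Total generators mapped = 2 * 11 = 22.

22


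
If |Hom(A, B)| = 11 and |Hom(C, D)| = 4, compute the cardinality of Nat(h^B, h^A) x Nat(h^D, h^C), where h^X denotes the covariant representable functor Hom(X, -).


By the Yoneda lemma, Nat(h^B, h^A) is isomorphic to Hom(A, B),
so |Nat(h^B, h^A)| = |Hom(A, B)| and |Nat(h^D, h^C)| = |Hom(C, D)|.
|Hom(A, B)| = 11, |Hom(C, D)| = 4.
|Nat(h^B, h^A) x Nat(h^D, h^C)| = 11 * 4 = 44

44


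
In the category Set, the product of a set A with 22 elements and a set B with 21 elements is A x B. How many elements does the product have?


In Set, the product A x B is the Cartesian product.
By the universal property, |A x B| = |A| * |B|.
|A x B| = 22 * 21 = 462

462


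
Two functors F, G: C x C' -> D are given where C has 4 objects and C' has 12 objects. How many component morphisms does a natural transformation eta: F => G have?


A natural transformation eta: F => G assigns one component morphism per
object of the domain category.
The domain is the product category C x C', so
|Ob(C x C')| = |Ob(C)| * |Ob(C')| = 4 * 12 = 48.
Therefore eta has 48 component morphisms.

48


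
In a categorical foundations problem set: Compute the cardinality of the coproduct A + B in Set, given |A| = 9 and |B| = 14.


In Set, the coproduct A + B is the disjoint union.
|A + B| = |A| + |B| = 9 + 14 = 23

23


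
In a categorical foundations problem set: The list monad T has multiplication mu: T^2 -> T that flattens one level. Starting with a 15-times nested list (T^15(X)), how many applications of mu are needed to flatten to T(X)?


Each application of mu: T^2 -> T removes one layer of nesting.
Starting at depth 15 (i.e., T^15(X)), we need to reach T(X).
Number of mu applications = 15 - 1 = 14

14


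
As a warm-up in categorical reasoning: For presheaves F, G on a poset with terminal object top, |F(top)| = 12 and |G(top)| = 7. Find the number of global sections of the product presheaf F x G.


Global sections of a presheaf on a poset with terminal top satisfy
Gamma(H) ~ H(top). Presheaves admit pointwise products, so
(F x G)(top) = F(top) x G(top) (Cartesian product).
|Gamma(F x G)| = |F(top)| * |G(top)| = 12 * 7 = 84.

84


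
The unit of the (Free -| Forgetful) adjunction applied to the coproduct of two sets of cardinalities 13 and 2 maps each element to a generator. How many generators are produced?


The unit eta_X: X -> U(F(X)) of the Free-Forgetful adjunction
maps each element of X to a generator of F(X). For X = S + T (disjoint
union in Set), |S + T| = |S| + |T|.
Total mappings = 13 + 2 = 15.

15


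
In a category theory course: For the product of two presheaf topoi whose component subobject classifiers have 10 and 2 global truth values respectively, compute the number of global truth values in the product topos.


In a product of presheaf topoi E_1 x E_2, the subobject classifier
is Omega = Omega_1 x Omega_2 (componentwise), so
|Omega(top)| = |Omega_1(top_1)| * |Omega_2(top_2)|.
= 10 * 2 = 20.

20


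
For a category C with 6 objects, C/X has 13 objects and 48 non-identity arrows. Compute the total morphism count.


In the slice category C/X, objects are morphisms to X.
Identity morphisms: 13 (one per object of C/X).
Non-identity morphisms: 48.
Total = 13 + 48 = 61

61


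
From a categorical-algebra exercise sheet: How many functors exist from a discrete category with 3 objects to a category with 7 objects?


A functor from a discrete category C to D is determined by
where each object maps. Each of the 3 objects of C can map
to any of the 7 objects of D independently.
Number of functors = 7^3 = 343

343


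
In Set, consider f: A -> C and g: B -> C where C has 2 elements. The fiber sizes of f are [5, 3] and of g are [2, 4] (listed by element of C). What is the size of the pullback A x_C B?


The pullback A x_C B consists of pairs (a, b) with f(a) = g(b).
For each element c in C, the fiber product has |f^-1(c)| * |g^-1(c)| elements.
Summing over C: 5 * 2 + 3 * 4
= 10 + 12 = 22

22


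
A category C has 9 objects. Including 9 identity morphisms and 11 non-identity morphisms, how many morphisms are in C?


Each object has an identity morphism, giving 9 identities.
Adding the 11 non-identity morphisms:
Total = 9 + 11 = 20

20


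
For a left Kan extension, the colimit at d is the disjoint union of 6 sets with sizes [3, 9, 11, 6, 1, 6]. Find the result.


Pointwise, the left Kan extension (Lan_F H)(d) is the colimit, indexed
by the comma category (F downarrow d), of H composed with the
projection (F downarrow d) -> C. Here that colimit is given
as a coproduct (disjoint union) of sets, so its cardinality is the
sum of the sizes of the summands.
Coproduct of sets with sizes: 3 + 9 + 11 + 6 + 1 + 6
= 36

36


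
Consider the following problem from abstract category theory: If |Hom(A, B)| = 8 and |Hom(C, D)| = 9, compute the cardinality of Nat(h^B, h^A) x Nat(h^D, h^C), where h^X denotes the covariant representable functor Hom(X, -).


By the Yoneda lemma, Nat(h^B, h^A) is isomorphic to Hom(A, B),
so |Nat(h^B, h^A)| = |Hom(A, B)| and |Nat(h^D, h^C)| = |Hom(C, D)|.
|Hom(A, B)| = 8, |Hom(C, D)| = 9.
|Nat(h^B, h^A) x Nat(h^D, h^C)| = 8 * 9 = 72

72


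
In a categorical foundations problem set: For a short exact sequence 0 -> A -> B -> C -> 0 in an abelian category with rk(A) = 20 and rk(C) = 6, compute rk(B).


For a short exact sequence 0 -> A -> B -> C -> 0,
rank is additive: rank(B) = rank(A) + rank(C).
rank(B) = 20 + 6 = 26

26


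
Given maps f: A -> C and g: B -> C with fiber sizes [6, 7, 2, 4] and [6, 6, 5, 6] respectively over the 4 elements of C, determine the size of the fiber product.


The pullback A x_C B consists of pairs (a, b) with f(a) = g(b).
For each element c in C, the fiber product has |f^-1(c)| * |g^-1(c)| elements.
Summing over C: 6 * 6 + 7 * 6 + 2 * 5 + 4 * 6
= 36 + 42 + 10 + 24 = 112

112


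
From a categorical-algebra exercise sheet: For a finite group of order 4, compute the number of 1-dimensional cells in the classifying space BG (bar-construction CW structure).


In the bar-construction CW model of BG, the n-cells are indexed by
n-tuples [g_1|...|g_n] of non-identity elements of G (degenerate
simplices with some g_i = e do not contribute cells), so there are
(|G| - 1)^n n-cells.
For dim = 1 with |G| = 4:
cells = (4 - 1)^1 = 3^1 = 3

3


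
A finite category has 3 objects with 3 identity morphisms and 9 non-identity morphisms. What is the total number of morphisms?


Each object has an identity morphism, giving 3 identities.
Adding the 9 non-identity morphisms:
Total = 3 + 9 = 12

12


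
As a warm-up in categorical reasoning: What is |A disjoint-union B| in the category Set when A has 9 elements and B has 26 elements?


In Set, the coproduct A + B is the disjoint union.
|A + B| = |A| + |B| = 9 + 26 = 35

35


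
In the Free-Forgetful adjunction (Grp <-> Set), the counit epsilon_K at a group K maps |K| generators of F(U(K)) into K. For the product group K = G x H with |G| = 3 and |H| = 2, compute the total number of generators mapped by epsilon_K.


The counit epsilon_K: F(U(K)) -> K of the Free-Forgetful adjunction
maps |K| generators of F(U(K)) into K. For K = G x H (the product group),
|G x H| = |G| * |H|.
Total generators mapped = 3 * 2 = 6.

6


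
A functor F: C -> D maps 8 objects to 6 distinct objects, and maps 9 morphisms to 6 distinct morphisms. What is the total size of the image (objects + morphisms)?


The image of F consists of distinct objects and distinct morphisms.
|Im(F)| on objects = 6
|Im(F)| on morphisms = 6
Total image cardinality = 6 + 6 = 12

12


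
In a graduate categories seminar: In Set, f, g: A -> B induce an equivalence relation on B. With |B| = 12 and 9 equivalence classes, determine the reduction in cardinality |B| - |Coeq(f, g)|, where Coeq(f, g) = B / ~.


The coequalizer Coeq(f, g) = B / ~ has one element per equivalence class.
|B| = 12, |Coeq(f, g)| = 9.
|B| - |Coeq(f, g)| = 12 - 9 = 3.

3


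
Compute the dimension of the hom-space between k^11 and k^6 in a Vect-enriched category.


In Vect-enriched categories, Hom(k^n, k^m) is the space of m x n matrices.
dim(Hom(k^11, k^6)) = 6 * 11 = 66

66


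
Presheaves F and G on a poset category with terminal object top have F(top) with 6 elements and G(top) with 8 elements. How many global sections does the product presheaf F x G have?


Global sections of a presheaf on a poset with terminal top satisfy
Gamma(H) ~ H(top). Presheaves admit pointwise products, so
(F x G)(top) = F(top) x G(top) (Cartesian product).
|Gamma(F x G)| = |F(top)| * |G(top)| = 6 * 8 = 48.

48


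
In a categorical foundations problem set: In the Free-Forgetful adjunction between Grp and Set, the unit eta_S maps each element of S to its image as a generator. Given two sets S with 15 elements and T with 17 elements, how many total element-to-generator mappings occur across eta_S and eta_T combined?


The unit eta_X: X -> U(F(X)) of the Free-Forgetful adjunction
maps each element of X to a generator of F(X). For X = S + T (disjoint
union in Set), |S + T| = |S| + |T|.
Total mappings = 15 + 17 = 32.

32


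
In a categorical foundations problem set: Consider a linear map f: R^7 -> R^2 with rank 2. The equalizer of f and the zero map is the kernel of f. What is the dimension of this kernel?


The equalizer of f and the zero map is ker(f).
By the rank-nullity theorem: dim(ker(f)) = dim(domain) - rank(f).
dim(ker(f)) = 7 - 2 = 5

5


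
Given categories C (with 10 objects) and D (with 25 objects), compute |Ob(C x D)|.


The product category C x D has objects that are pairs (c, d).
Number of pairs = |Ob(C)| * |Ob(D)| = 10 * 25 = 250

250


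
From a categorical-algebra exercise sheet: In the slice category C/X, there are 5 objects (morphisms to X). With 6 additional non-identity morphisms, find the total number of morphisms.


In the slice category C/X, objects are morphisms to X.
Identity morphisms: 5 (one per object of C/X).
Non-identity morphisms: 6.
Total = 5 + 6 = 11

11


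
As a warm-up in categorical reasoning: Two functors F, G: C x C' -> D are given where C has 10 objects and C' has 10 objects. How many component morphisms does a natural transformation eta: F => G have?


A natural transformation eta: F => G assigns one component morphism per
object of the domain category.
The domain is the product category C x C', so
|Ob(C x C')| = |Ob(C)| * |Ob(C')| = 10 * 10 = 100.
Therefore eta has 100 component morphisms.

100


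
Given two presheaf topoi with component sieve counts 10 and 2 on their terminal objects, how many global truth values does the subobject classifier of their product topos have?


In a product of presheaf topoi E_1 x E_2, the subobject classifier
is Omega = Omega_1 x Omega_2 (componentwise), so
|Omega(top)| = |Omega_1(top_1)| * |Omega_2(top_2)|.
= 10 * 2 = 20.

20


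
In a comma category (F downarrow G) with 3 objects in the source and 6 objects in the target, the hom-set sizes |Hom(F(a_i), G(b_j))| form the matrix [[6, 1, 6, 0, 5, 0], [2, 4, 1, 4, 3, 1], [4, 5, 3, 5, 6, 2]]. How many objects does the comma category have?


Objects of (F downarrow G) are triples (a, b, h: F(a)->G(b)).
The count equals the sum of all entries in the hom-matrix.
sum(row 0) = 18
sum(row 1) = 15
sum(row 2) = 25
Grand total = 58

58


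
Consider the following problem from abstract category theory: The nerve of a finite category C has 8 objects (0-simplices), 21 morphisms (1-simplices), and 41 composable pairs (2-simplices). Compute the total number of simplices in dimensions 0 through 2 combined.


The 2-skeleton of the nerve N(C) consists of simplices in dimensions 0, 1, 2:
  |N(C)_0| = 8 (objects)
  |N(C)_1| = 21 (morphisms)
  |N(C)_2| = 41 (composable pairs)
Total = 8 + 21 + 41 = 70

70


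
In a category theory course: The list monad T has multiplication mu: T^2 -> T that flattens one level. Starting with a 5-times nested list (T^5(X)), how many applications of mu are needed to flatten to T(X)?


Each application of mu: T^2 -> T removes one layer of nesting.
Starting at depth 5 (i.e., T^5(X)), we need to reach T(X).
Number of mu applications = 5 - 1 = 4

4


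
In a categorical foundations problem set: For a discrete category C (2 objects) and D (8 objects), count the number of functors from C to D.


A functor from a discrete category C to D is determined by
where each object maps. Each of the 2 objects of C can map
to any of the 8 objects of D independently.
Number of functors = 8^2 = 64

64


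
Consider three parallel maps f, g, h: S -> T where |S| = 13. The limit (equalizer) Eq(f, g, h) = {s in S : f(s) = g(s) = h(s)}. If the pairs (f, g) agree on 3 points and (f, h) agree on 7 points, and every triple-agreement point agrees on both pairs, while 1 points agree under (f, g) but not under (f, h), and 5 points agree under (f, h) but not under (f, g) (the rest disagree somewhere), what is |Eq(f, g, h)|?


Eq(f, g, h) is the triple-agreement set: points in S where all three
maps take the same value. Using inclusion-exclusion on the pairwise data:
Pair (f, g) agrees on 3 points; pair (f, h) on 7 points.
Points agreeing under (f, g) but not (f, h) = 1; under (f, h) but not (f, g) = 5.
Triple-agreement = agreement-in-(f, g) minus points that agree under (f, g) but not (f, h):
|Eq(f, g, h)| = 3 - 1 = 2
(cross-check via (f, h): 7 - 5 = 2.)

2


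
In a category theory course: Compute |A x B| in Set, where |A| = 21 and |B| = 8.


In Set, the product A x B is the Cartesian product.
By the universal property, |A x B| = |A| * |B|.
|A x B| = 21 * 8 = 168

168


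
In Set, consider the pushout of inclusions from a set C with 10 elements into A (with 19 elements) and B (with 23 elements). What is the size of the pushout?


The pushout A +_C B identifies the images of C in A and B.
|A +_C B| = |A| + |B| - |C| (for injections).
= 19 + 23 - 10 = 32

32


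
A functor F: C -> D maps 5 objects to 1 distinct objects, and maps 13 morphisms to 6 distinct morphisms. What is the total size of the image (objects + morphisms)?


The image of F consists of distinct objects and distinct morphisms.
|Im(F)| on objects = 1
|Im(F)| on morphisms = 6
Total image cardinality = 1 + 6 = 7

7


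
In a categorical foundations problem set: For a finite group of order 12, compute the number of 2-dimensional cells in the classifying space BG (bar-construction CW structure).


In the bar-construction CW model of BG, the n-cells are indexed by
n-tuples [g_1|...|g_n] of non-identity elements of G (degenerate
simplices with some g_i = e do not contribute cells), so there are
(|G| - 1)^n n-cells.
For dim = 2 with |G| = 12:
cells = (12 - 1)^2 = 11^2 = 121

121


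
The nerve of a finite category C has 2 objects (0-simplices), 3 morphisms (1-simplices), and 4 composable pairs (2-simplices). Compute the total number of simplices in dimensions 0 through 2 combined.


The 2-skeleton of the nerve N(C) consists of simplices in dimensions 0, 1, 2:
  |N(C)_0| = 2 (objects)
  |N(C)_1| = 3 (morphisms)
  |N(C)_2| = 4 (composable pairs)
Total = 2 + 3 + 4 = 9

9


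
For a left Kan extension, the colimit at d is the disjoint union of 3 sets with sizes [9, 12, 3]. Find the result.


Pointwise, the left Kan extension (Lan_F H)(d) is the colimit, indexed
by the comma category (F downarrow d), of H composed with the
projection (F downarrow d) -> C. Here that colimit is given
as a coproduct (disjoint union) of sets, so its cardinality is the
sum of the sizes of the summands.
Coproduct of sets with sizes: 9 + 12 + 3
= 24

24


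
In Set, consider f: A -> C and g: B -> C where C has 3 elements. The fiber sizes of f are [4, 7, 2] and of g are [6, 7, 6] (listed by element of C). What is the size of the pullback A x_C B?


The pullback A x_C B consists of pairs (a, b) with f(a) = g(b).
For each element c in C, the fiber product has |f^-1(c)| * |g^-1(c)| elements.
Summing over C: 4 * 6 + 7 * 7 + 2 * 6
= 24 + 49 + 12 = 85

85


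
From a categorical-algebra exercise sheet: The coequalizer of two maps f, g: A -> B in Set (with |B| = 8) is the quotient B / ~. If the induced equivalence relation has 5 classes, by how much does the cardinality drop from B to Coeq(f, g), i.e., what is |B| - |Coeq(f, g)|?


The coequalizer Coeq(f, g) = B / ~ has one element per equivalence class.
|B| = 8, |Coeq(f, g)| = 5.
|B| - |Coeq(f, g)| = 8 - 5 = 3.

3


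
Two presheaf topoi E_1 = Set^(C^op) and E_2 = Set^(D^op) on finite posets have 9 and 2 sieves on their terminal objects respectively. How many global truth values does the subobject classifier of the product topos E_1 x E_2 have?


In a product of presheaf topoi E_1 x E_2, the subobject classifier
is Omega = Omega_1 x Omega_2 (componentwise), so
|Omega(top)| = |Omega_1(top_1)| * |Omega_2(top_2)|.
= 9 * 2 = 18.

18
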